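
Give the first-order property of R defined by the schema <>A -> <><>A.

forall x forall y (xRy -> exists w (y = w & x R^2 w))

This is a Sahlqvist (Geach-type) schema ◇^1□^0A → □^0◇^2A.
First-order correspondent: forall x forall y (xRy -> exists w (y = w & x R^2 w)).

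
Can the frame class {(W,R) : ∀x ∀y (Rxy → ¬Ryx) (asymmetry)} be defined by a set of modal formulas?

No

Modal frame validity is preserved under surjective bounded morphisms.
The 4-cycle (worlds w0,w1,w2,w3 with w0→w1→w2→w3→w0) is asymmetric. Mapping every world to a single reflexive point • is a surjective bounded morphism, and the reflexive point is not asymmetric (R•• but asymmetry requires ¬R••).
So no modal formula (or set of formulas) defines exactly the asymmetric frames.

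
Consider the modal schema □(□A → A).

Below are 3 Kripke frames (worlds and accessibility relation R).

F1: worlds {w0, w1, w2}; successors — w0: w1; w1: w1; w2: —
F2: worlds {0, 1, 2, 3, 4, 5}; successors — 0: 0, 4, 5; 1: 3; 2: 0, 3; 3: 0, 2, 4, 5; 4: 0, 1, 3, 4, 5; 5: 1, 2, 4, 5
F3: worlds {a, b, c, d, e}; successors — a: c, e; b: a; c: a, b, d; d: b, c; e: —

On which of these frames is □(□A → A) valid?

F1

This is the axiom for shift-reflexivity; its first-order frame correspondent is ∀x ∀y (Rxy → Ryy).
F1: ✓.
F2: fails — R32 but not R22.
F3: fails — Rcd but not Rdd.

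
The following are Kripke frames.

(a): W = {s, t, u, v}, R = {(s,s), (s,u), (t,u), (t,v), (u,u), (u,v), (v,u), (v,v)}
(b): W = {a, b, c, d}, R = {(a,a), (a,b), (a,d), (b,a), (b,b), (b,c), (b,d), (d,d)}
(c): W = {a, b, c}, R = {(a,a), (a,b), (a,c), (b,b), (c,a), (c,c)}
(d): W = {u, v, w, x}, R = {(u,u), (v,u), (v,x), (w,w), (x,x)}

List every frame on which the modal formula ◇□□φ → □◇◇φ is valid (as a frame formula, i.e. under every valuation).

Frame correspondent (Sahlqvist): ∀x ∀y ∀z ((xRy ∧ xRz) → ∃w (yR²w ∧ zR²w)) — i.e. a generalized confluence (Geach) condition.
(a): condition met.
(b): fails — bRa, bRc but no w with aR²w and cR²w.
(c): condition met.
(d): fails — vRu, vRx but no t with uR²t and xR²t.

(a), (c)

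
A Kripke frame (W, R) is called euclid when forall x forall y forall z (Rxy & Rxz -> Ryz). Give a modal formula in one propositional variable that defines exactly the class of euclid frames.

This is the Euclidean property; the standard corresponding axiom is 5: ◇s → □◇s.

◇s → □◇s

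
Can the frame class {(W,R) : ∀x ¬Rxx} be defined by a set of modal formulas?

Not definable by any modal formula

Modal frame validity is preserved under surjective bounded morphisms.
The 3-cycle (worlds s,t,u with s→t→u→s) is irreflexive, and the map sending every world to a single reflexive point • is a surjective bounded morphism (forth: every edge maps to (•,•); back: every world has a successor). So any modal formula valid on the 3-cycle is also valid on the reflexive point, which is not irreflexive.
Hence irreflexivity is not modally definable.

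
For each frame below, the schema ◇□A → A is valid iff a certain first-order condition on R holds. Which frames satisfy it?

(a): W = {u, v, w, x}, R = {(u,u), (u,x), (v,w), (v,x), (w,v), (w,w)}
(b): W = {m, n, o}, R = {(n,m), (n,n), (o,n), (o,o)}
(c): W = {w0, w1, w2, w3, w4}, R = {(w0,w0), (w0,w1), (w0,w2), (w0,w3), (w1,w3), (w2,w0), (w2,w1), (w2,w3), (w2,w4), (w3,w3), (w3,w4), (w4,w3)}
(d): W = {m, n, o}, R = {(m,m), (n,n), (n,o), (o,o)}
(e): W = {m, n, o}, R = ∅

(e)

This is the axiom for symmetry; its first-order frame correspondent is ∀x ∀y (Rxy → Ryx).
(a): fails — Rvx but not Rxv.
(b): fails — Rnm but not Rmn.
(c): fails — Rw2w4 but not Rw4w2.
(d): fails — Rno but not Ron.
(e): satisfies the condition.
Valid on: (e).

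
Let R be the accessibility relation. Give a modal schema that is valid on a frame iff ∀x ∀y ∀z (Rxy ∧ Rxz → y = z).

◇ψ → □ψ

This is partial functionality; the standard corresponding axiom is CD: ◇ψ → □ψ.
Suppose ◇ψ→□ψ is valid. Take Rxy, Rxz and set V(ψ)={y}. Then ◇ψ at x, so □ψ at x, so ψ at z, i.e. z=y.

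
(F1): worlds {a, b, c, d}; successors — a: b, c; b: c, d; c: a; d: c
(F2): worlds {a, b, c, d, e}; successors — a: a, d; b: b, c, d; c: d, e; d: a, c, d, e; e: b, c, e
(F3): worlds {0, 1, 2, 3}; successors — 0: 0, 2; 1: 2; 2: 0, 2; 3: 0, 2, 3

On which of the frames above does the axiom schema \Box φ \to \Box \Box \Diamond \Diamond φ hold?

This is the axiom for a generalized confluence (Geach) condition; its first-order frame correspondent is \forall x \forall z (x R^2 z \to \exists w (xRw \wedge z R^2 w)).
(F1): fails — aR²d but no w with aRw and dR²w.
(F2): ✓.
(F3): ✓.

(F2), (F3)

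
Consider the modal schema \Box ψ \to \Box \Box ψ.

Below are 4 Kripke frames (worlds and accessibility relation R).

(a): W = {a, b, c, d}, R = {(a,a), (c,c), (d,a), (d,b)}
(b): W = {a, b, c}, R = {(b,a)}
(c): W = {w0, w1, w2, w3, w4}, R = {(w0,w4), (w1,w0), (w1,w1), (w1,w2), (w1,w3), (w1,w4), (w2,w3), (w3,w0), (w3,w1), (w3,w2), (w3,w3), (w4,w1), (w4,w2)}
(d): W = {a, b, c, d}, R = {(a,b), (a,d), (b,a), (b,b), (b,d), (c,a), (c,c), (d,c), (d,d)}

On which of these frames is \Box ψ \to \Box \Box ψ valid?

The schema corresponds to transitivity: \forall x \forall y \forall z (Rxy \wedge Ryz \to Rxz).
(a): satisfies the condition.
(b): satisfies the condition.
(c): fails — Rw0w4 and Rw4w1 but not Rw0w1.
(d): fails — Rdc and Rca but not Rda.

(a), (b)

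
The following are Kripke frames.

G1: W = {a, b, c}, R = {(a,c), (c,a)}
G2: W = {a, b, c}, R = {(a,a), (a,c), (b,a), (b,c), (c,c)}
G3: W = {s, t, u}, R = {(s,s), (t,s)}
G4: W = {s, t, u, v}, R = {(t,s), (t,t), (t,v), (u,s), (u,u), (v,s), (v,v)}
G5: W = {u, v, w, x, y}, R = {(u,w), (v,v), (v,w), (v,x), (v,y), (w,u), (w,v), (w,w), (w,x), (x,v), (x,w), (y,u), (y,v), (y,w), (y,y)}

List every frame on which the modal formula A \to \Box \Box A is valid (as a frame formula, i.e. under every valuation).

G1

The schema corresponds to a generalized confluence (Geach) condition: \forall x \forall z (x R^2 z \to \exists w (x = w \wedge z = w)).
G1: condition met.
G2: fails — aR²c but a ≠ c.
G3: fails — tR²s but t ≠ s.
G4: fails — tR²s but t ≠ s.
G5: fails — uR²v but u ≠ v.
Valid on: G1.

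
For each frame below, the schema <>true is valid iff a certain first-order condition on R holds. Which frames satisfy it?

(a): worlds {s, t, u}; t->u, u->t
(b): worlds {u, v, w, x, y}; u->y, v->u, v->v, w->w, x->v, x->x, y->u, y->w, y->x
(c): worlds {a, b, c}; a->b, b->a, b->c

This is the axiom for seriality; its first-order frame correspondent is forall x exists y Rxy.
(a): fails — world s has no successor.
(b): satisfies the condition.
(c): fails — world c has no successor.

(b)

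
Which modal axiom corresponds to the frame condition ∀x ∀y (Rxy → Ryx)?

This is symmetry; the standard corresponding axiom is B: s → □◇s.
Suppose s→□◇s is valid. Take Rxy and set V(s)={x}. Then s at x, so □◇s at x, so ◇s at y, so some z with Ryz has s; z=x, i.e. Ryx.

s → □◇s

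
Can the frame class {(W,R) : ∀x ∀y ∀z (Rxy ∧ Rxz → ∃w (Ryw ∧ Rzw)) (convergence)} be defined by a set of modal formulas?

This is a Sahlqvist condition; the .2 axiom ◇□q → □◇q defines it.
Suppose ◇□q→□◇q is valid. Take Rxy, Rxz and set V(q)={w : Ryw}. Then □q at y so ◇□q at x, so □◇q at x, so ◇q at z, giving w with Rzw and Ryw.

Yes — defined by ◇□q → □◇q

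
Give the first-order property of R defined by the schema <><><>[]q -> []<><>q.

This is a Sahlqvist (Geach-type) schema ◇^3□^1q → □^1◇^2q.
Minimal-valuation argument: fix x; take any y with xR^3y and any z with xR^1z. Set V(q) to the set of worlds R-reachable from y in exactly 1 step. Then □^1q holds at y, so the antecedent holds at x; validity forces ◇^2q at z, giving a w with zR^2w and yR^1w.
First-order correspondent: forall x forall y forall z ((x R^3 y & xRz) -> exists w (yRw & z R^2 w)).

forall x forall y forall z ((x R^3 y & xRz) -> exists w (yRw & z R^2 w))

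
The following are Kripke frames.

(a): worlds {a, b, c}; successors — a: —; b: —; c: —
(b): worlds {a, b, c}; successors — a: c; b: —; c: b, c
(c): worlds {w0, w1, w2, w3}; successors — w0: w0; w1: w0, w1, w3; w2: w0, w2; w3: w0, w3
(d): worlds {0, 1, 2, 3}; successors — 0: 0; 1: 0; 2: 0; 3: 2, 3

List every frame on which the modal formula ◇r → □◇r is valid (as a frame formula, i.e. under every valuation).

Frame correspondent (Sahlqvist): ∀x ∀y ∀z (Rxy ∧ Rxz → Ryz) — i.e. the Euclidean property.
(a): holds.
(b): fails — Rcb and Rcc but not Rbc.
(c): fails — Rw1w0 and Rw1w1 but not Rw0w1.
(d): fails — R32 and R32 but not R22.
Valid on: (a).

(a)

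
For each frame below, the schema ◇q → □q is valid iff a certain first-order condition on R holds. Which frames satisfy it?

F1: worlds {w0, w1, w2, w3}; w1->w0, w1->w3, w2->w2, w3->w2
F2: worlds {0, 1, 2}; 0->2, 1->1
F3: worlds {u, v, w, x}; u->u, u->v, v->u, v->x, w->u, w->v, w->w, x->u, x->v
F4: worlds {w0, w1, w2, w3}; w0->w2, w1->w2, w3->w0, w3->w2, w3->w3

F2

This is the axiom for partial functionality; its first-order frame correspondent is ∀x ∀y ∀z (Rxy ∧ Rxz → y = z).
F1: fails — w1 sees both w0 and w3.
F2: condition met.
F3: fails — u sees both u and v.
F4: fails — w3 sees both w0 and w2.
Valid on: F2.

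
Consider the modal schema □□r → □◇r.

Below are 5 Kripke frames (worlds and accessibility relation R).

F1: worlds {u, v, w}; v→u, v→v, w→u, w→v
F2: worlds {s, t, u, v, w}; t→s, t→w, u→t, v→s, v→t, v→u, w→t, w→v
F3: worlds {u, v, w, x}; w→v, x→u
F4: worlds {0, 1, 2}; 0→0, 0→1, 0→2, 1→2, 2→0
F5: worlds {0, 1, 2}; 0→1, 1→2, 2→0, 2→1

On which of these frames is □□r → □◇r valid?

F4, F5

The schema corresponds to a generalized confluence (Geach) condition: ∀x ∀z (xRz → ∃w (xR²w ∧ zRw)).
F1: fails — vRu but no t with vR²t and uRt.
F2: fails — tRs but no w* with tR²w* and sRw*.
F3: fails — wRv but no t with wR²t and vRt.
F4: condition met.
F5: condition met.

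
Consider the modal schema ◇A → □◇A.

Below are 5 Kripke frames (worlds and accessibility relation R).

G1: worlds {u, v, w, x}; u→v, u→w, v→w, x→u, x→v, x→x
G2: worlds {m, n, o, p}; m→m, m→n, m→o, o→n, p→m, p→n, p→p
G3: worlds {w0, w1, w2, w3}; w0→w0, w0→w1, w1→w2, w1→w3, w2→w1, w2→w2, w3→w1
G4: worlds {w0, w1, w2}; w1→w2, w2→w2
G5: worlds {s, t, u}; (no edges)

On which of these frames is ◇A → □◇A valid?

Frame correspondent (Sahlqvist): ∀x ∀y ∀z (Rxy ∧ Rxz → Ryz) — i.e. the Euclidean property.
G1: fails — Ruv and Ruv but not Rvv.
G2: fails — Rmo and Rmo but not Roo.
G3: fails — Rw0w1 and Rw0w1 but not Rw1w1.
G4: condition met.
G5: condition met.

G4, G5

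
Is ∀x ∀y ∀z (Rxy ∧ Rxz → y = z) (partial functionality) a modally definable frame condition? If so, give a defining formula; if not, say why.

Yes — defined by ◇q → □q

Yes: it is partial functionality, defined by the CD schema ◇q → □q.
Suppose ◇q→□q is valid. Take Rxy, Rxz and set V(q)={y}. Then ◇q at x, so □q at x, so q at z, i.e. z=y.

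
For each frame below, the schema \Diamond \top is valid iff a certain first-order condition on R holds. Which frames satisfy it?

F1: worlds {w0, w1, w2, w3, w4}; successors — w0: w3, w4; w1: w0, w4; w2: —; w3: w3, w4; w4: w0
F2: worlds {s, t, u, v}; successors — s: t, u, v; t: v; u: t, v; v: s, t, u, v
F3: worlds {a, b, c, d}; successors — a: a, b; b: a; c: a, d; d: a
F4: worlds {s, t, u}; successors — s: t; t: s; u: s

This is the axiom for seriality; its first-order frame correspondent is \forall x \exists y Rxy.
F1: fails — world w2 has no successor.
F2: condition met.
F3: condition met.
F4: condition met.
Valid on: F2, F3, F4.

F2, F3, F4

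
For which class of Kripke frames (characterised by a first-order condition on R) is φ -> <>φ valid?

Replacing φ by ¬φ and contraposing gives the equivalent schema □φ → φ.
Suppose □φ→φ is valid. At any x set V(φ)={w : Rxw}. Then □φ holds at x, so φ holds at x, i.e. Rxx.

reflexivity: forall x Rxx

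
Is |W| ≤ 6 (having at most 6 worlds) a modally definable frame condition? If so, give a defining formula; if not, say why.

Any modally definable frame class is closed under disjoint unions.
Any modal formula valid on each of 7 disjoint one-world frames is valid on their disjoint union (validity is preserved under disjoint unions). Each one-world frame has |W|=1≤6, but the union has |W|=7.
Hence having at most 6 worlds is not modally definable.

No — not modally definable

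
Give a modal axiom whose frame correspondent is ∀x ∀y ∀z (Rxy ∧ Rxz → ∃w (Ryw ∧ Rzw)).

◇□r → □◇r

A defining formula is ◇□r → □◇r (the .2 axiom).
Suppose ◇□r→□◇r is valid. Take Rxy, Rxz and set V(r)={w : Ryw}. Then □r at y so ◇□r at x, so □◇r at x, so ◇r at z, giving w with Rzw and Ryw.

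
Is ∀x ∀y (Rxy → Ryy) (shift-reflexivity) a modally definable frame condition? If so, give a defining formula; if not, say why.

Yes: it is shift-reflexivity, defined by the T□ schema □(□q → q).
Suppose □(□q→q) is valid. Take Rxy and set V(q)={w : Ryw}. Then at y, □q holds; since □(□q→q) at x, □q→q at y, so q at y, i.e. Ryy.

Yes, by □(□q → q)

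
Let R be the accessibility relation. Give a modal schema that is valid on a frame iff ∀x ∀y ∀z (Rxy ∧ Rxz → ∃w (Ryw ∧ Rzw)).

This is convergence; the standard corresponding axiom is .2: ◇□q → □◇q.
Suppose ◇□q→□◇q is valid. Take Rxy, Rxz and set V(q)={w : Ryw}. Then □q at y so ◇□q at x, so □◇q at x, so ◇q at z, giving w with Rzw and Ryw.

◇□q → □◇q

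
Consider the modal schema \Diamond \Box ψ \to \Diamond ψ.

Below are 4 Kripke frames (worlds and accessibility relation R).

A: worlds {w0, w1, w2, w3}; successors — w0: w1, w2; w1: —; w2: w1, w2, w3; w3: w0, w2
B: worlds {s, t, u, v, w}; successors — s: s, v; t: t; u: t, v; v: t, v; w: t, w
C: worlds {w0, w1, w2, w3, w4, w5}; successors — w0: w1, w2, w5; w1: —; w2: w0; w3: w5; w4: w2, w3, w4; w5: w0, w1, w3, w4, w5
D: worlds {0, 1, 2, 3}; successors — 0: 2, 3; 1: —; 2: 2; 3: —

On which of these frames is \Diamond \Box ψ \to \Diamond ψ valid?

This is the axiom for a generalized confluence (Geach) condition; its first-order frame correspondent is \forall x \forall y (xRy \to \exists w (yRw \wedge xRw)).
A: fails — w0Rw1 but no w with w1Rw and w0Rw.
B: ✓.
C: fails — w0Rw1 but no w with w1Rw and w0Rw.
D: fails — 0R3 but no w with 3Rw and 0Rw.

B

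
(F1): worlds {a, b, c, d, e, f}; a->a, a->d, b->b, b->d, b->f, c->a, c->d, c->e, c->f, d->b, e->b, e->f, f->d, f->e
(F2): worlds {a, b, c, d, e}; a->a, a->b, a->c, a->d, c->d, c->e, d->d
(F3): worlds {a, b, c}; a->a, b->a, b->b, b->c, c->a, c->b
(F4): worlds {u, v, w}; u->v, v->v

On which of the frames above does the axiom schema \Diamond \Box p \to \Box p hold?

(F4)

This is the axiom for the Euclidean property; its first-order frame correspondent is \forall x \forall y \forall z (Rxy \wedge Rxz \to Ryz).
(F1): fails — Rad and Raa but not Rda.
(F2): fails — Rab and Rab but not Rbb.
(F3): fails — Rbc and Rbc but not Rcc.
(F4): satisfies the condition.
Valid on: (F4).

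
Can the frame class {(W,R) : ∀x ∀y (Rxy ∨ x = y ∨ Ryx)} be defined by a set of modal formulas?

Not definable by any modal formula

Modal frame validity is preserved under disjoint unions.
Take 3 disjoint single-world reflexive frames: each is trivially connected, but their disjoint union has 3 worlds with no edge between distinct components, so it is not connected.
Hence connectedness of R is not modally definable.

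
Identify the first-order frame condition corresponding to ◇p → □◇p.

Suppose ◇p→□◇p is valid. Take Rxy, Rxz and set V(p)={y}. Then ◇p at x, so □◇p at x, so ◇p at z, so some w with Rzw has p; w=y, i.e. Rzy. By symmetry of the argument, Ryz.
Conversely, any frame satisfying ∀x ∀y ∀z (Rxy ∧ Rxz → Ryz) validates the schema.
Frame condition: ∀x ∀y ∀z (Rxy ∧ Rxz → Ryz).

the Euclidean property: ∀x ∀y ∀z (Rxy ∧ Rxz → Ryz)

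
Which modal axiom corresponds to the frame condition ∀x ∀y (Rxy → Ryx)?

The condition is symmetry. The B schema r → □◇r defines it.

r → □◇r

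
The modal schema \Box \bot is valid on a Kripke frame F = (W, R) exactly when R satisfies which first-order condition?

□⊥ is valid iff no world has any successor (otherwise □⊥ fails at any world with one).
Conversely, on a frame with emptiness of R the schema holds at every world under every valuation.
Frame condition: \forall x \forall y \neg Rxy.

emptiness of R: \forall x \forall y \neg Rxy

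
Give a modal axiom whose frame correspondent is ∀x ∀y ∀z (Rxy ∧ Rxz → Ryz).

◇r → □◇r

A defining formula is ◇r → □◇r (the 5 axiom).
Suppose ◇r→□◇r is valid. Take Rxy, Rxz and set V(r)={y}. Then ◇r at x, so □◇r at x, so ◇r at z, so some w with Rzw has r; w=y, i.e. Rzy. By symmetry of the argument, Ryz.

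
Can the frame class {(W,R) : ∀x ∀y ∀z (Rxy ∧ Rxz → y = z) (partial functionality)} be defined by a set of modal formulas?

Yes: it is partial functionality, defined by the CD schema ◇p → □p.
Suppose ◇p→□p is valid. Take Rxy, Rxz and set V(p)={y}. Then ◇p at x, so □p at x, so p at z, i.e. z=y.

Yes — defined by ◇p → □p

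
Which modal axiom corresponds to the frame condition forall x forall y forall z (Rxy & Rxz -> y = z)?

◇r → □r

The condition is partial functionality. The CD schema ◇r → □r defines it.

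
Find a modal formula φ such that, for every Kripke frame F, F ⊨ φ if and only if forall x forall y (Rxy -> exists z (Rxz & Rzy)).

□□s → □s

A defining formula is □□s → □s (the C4 axiom).
Suppose □□s→□s is valid. Take Rxy and set V(s)={w : xR²w}. Then □□s at x, so □s at x, so s at y, i.e. ∃z(Rxz∧Rzy).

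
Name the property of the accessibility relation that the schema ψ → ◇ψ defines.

Equivalently (dual form): □ψ → ψ.
Suppose □ψ→ψ is valid. At any x set V(ψ)={w : Rxw}. Then □ψ holds at x, so ψ holds at x, i.e. Rxx.
The converse is a direct semantic check.
So the correspondent is reflexivity.

Reflexivity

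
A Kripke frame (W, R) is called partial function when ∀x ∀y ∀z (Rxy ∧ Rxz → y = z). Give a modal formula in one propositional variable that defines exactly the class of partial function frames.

The condition is partial functionality. The CD schema ◇s → □s defines it.
Suppose ◇s→□s is valid. Take Rxy, Rxz and set V(s)={y}. Then ◇s at x, so □s at x, so s at z, i.e. z=y.

◇s → □s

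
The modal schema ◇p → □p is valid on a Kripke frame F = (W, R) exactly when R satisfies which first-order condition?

This schema is the CD axiom.
It corresponds to partial functionality: ∀x ∀y ∀z (Rxy ∧ Rxz → y = z).

partial functionality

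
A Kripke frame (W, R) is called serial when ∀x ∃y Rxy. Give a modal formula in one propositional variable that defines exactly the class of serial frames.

A defining formula is □ψ → ◇ψ (the D axiom).

□ψ → ◇ψ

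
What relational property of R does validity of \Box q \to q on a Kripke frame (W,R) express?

reflexivity

This schema is the T axiom.
Its frame correspondent is reflexivity — \forall x Rxx.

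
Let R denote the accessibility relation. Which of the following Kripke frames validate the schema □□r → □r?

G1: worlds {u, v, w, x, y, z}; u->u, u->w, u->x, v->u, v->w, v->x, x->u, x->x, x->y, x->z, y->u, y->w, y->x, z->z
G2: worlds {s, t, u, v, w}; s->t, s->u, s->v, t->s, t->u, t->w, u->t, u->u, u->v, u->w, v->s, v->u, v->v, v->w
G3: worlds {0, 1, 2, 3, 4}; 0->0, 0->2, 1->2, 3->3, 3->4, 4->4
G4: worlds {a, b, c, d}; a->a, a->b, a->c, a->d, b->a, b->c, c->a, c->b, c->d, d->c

G1

This is the axiom for density; its first-order frame correspondent is ∀x ∀y (Rxy → ∃z (Rxz ∧ Rzy)).
G1: satisfies the condition.
G2: fails — Rts but no z with Rtz and Rzs.
G3: fails — R12 but no z with R1z and Rz2.
G4: fails — Rdc but no z with Rdz and Rzc.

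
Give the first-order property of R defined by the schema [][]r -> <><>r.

forall x exists w (x R^2 w & x R^2 w)

This is a Sahlqvist (Geach-type) schema ◇^0□^2r → □^0◇^2r.
Minimal-valuation argument: fix x; take any y with xR^0y and any z with xR^0z. Set V(r) to the set of worlds R-reachable from y in exactly 2 steps. Then □^2r holds at y, so the antecedent holds at x; validity forces ◇^2r at z, giving a w with zR^2w and yR^2w.
First-order correspondent: forall x exists w (x R^2 w & x R^2 w).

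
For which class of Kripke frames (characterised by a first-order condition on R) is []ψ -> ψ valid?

Suppose □ψ→ψ is valid. At any x set V(ψ)={w : Rxw}. Then □ψ holds at x, so ψ holds at x, i.e. Rxx.
Conversely, on a frame with reflexivity the schema holds at every world under every valuation.
Frame condition: forall x Rxx.

reflexivity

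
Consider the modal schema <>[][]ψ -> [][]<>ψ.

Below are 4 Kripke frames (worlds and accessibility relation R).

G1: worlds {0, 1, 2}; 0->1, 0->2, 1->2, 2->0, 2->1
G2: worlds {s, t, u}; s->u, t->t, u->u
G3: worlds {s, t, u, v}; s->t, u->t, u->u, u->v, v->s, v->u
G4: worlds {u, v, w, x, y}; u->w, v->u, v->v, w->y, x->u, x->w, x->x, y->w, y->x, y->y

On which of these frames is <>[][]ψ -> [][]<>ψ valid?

Frame correspondent (Sahlqvist): forall x forall y forall z ((xRy & x R^2 z) -> exists w (y R^2 w & zRw)) — i.e. a generalized confluence (Geach) condition.
G1: fails — 0R1, 0R²1 but no w with 1R²w and 1Rw.
G2: holds.
G3: fails — uRt, uR²s but no w with tR²w and sRw.
G4: fails — vRu, vR²u but no t with uR²t and uRt.
Valid on: G2.

G2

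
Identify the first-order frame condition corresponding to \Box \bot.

□⊥ is valid iff no world has any successor (otherwise □⊥ fails at any world with one).

emptiness of R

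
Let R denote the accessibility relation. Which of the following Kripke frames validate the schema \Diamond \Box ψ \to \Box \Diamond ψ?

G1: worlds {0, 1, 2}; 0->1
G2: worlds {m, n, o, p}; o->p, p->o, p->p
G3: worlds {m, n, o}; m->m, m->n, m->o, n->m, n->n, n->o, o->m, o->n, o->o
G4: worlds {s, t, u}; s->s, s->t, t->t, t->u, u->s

Frame correspondent (Sahlqvist): \forall x \forall y \forall z (Rxy \wedge Rxz \to \exists w (Ryw \wedge Rzw)) — i.e. convergence.
G1: fails — R01 and R01 but 1 and 1 have no common successor.
G2: ✓.
G3: ✓.
G4: fails — Rtt and Rtu but t and u have no common successor.

G2, G3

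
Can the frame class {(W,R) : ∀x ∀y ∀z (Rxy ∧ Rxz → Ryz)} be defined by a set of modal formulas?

This is a Sahlqvist condition; the 5 axiom ◇q → □◇q defines it.
Suppose ◇q→□◇q is valid. Take Rxy, Rxz and set V(q)={y}. Then ◇q at x, so □◇q at x, so ◇q at z, so some w with Rzw has q; w=y, i.e. Rzy. By symmetry of the argument, Ryz.

Yes, by ◇q → □◇q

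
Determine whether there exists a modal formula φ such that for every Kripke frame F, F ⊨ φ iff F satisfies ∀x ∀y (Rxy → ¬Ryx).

No

Any modally definable frame class is closed under surjective bounded morphisms.
The 4-cycle (worlds s,t,u,v with s→t→u→v→s) is asymmetric. Mapping every world to a single reflexive point • is a surjective bounded morphism, and the reflexive point is not asymmetric (R•• but asymmetry requires ¬R••).
So no modal formula (or set of formulas) defines exactly the asymmetric frames.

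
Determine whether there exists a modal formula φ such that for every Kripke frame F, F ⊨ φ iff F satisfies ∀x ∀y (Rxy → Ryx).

This is a Sahlqvist condition; the B axiom q → □◇q defines it.
Suppose q→□◇q is valid. Take Rxy and set V(q)={x}. Then q at x, so □◇q at x, so ◇q at y, so some z with Ryz has q; z=x, i.e. Ryx.

Yes — defined by q → □◇q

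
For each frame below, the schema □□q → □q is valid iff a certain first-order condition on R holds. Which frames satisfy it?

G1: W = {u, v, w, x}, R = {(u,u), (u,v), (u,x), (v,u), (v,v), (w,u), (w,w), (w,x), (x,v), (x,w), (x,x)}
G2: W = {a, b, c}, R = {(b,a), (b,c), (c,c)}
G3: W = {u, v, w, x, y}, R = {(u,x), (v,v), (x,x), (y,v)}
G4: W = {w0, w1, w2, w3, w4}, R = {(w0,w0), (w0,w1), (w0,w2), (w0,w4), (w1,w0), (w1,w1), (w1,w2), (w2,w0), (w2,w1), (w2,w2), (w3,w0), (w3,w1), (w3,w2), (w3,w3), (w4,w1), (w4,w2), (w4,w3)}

G1, G3, G4

This is the axiom for density; its first-order frame correspondent is ∀x ∀y (Rxy → ∃z (Rxz ∧ Rzy)).
G1: condition met.
G2: fails — Rba but no z with Rbz and Rza.
G3: condition met.
G4: condition met.
Valid on: G1, G3, G4.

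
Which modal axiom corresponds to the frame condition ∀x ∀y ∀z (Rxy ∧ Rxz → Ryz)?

◇ψ → □◇ψ

A defining formula is ◇ψ → □◇ψ (the 5 axiom).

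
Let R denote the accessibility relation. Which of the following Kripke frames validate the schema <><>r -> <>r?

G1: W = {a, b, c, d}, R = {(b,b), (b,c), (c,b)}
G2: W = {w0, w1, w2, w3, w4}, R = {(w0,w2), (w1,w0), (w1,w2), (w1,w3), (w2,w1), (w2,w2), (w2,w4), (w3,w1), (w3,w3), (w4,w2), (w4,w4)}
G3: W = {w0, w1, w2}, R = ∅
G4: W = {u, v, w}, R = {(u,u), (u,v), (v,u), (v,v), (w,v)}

G3

The schema corresponds to transitivity: forall x forall y forall z (Rxy & Ryz -> Rxz).
G1: fails — Rcb and Rbc but not Rcc.
G2: fails — Rw1w2 and Rw2w4 but not Rw1w4.
G3: ✓.
G4: fails — Rwv and Rvu but not Rwu.
Valid on: G3.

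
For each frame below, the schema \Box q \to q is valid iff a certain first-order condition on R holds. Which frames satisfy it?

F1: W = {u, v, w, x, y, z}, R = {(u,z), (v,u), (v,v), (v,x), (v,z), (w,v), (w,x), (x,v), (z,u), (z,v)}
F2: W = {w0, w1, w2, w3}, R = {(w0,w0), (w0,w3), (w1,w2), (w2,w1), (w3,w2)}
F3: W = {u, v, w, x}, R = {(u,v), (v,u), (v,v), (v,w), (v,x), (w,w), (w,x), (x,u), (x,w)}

none

The schema corresponds to reflexivity: \forall x Rxx.
F1: fails — world u does not see itself.
F2: fails — world w1 does not see itself.
F3: fails — world u does not see itself.
Valid on no frame.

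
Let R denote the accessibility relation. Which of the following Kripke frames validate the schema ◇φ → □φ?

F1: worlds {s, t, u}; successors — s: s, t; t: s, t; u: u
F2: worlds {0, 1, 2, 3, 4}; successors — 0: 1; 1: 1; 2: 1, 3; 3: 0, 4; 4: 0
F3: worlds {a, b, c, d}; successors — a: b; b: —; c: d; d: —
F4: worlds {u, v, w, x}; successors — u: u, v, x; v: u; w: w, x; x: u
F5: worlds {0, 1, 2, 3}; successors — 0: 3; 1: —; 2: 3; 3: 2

This is the axiom for partial functionality; its first-order frame correspondent is ∀x ∀y ∀z (Rxy ∧ Rxz → y = z).
F1: fails — s sees both s and t.
F2: fails — 2 sees both 1 and 3.
F3: satisfies the condition.
F4: fails — u sees both u and v.
F5: satisfies the condition.
Valid on: F3, F5.

F3, F5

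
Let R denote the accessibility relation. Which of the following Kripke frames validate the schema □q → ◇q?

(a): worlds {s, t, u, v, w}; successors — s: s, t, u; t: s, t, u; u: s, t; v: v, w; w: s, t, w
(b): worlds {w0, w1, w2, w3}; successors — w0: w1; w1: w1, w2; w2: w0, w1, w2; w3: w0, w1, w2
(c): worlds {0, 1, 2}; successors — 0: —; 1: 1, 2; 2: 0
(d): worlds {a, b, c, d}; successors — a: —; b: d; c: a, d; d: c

(a), (b)

The schema corresponds to seriality: ∀x ∃y Rxy.
(a): satisfies the condition.
(b): satisfies the condition.
(c): fails — world 0 has no successor.
(d): fails — world a has no successor.
Valid on: (a), (b).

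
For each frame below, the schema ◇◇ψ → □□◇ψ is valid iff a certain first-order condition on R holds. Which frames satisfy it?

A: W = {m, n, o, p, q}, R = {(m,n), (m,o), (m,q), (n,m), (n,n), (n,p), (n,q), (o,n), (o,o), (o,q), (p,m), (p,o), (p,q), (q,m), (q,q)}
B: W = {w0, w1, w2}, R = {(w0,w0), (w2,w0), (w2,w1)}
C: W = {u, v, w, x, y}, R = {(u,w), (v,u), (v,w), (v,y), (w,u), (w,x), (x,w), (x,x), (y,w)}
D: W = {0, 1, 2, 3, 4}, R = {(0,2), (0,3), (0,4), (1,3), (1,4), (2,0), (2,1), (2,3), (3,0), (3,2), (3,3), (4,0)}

B

Frame correspondent (Sahlqvist): ∀x ∀y ∀z ((xR²y ∧ xR²z) → ∃w (y = w ∧ zRw)) — i.e. a generalized confluence (Geach) condition.
A: fails — mR²m, mR²m but no w with m=w and mRw.
B: ✓.
C: fails — uR²u, uR²u but no t with u=t and uRt.
D: fails — 0R²0, 0R²0 but no w with 0=w and 0Rw.
Valid on: B.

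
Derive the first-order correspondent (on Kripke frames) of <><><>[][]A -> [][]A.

forall x forall y forall z ((x R^3 y & x R^2 z) -> exists w (y R^2 w & z = w))

This is a Sahlqvist (Geach-type) schema ◇^3□^2A → □^2◇^0A.
Minimal-valuation argument: fix x; take any y with xR^3y and any z with xR^2z. Set V(A) to the set of worlds R-reachable from y in exactly 2 steps. Then □^2A holds at y, so the antecedent holds at x; validity forces ◇^0A at z, giving a w with zR^0w and yR^2w.
First-order correspondent: forall x forall y forall z ((x R^3 y & x R^2 z) -> exists w (y R^2 w & z = w)).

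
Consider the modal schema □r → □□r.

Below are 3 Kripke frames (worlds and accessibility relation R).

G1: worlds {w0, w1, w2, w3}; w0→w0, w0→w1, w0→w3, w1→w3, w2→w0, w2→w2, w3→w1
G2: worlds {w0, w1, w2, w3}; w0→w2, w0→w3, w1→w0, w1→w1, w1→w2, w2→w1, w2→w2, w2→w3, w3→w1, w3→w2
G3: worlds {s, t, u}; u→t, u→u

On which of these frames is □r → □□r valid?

G3

The schema corresponds to transitivity: ∀x ∀y ∀z (Rxy ∧ Ryz → Rxz).
G1: fails — Rw3w1 and Rw1w3 but not Rw3w3.
G2: fails — Rw1w2 and Rw2w3 but not Rw1w3.
G3: holds.
Valid on: G3.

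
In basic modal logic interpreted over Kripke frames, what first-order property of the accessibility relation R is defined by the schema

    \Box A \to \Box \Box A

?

Suppose □A→□□A is valid. Take Rxy, Ryz and set V(A)={w : Rxw}. Then □A at x, so □□A at x, so □A at y, so A at z, i.e. Rxz.

transitivity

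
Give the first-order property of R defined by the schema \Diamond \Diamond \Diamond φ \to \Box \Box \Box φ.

\forall x \forall y \forall z ((x R^3 y \wedge x R^3 z) \to \exists w (y = w \wedge z = w))

This is a Sahlqvist (Geach-type) schema ◇^3□^0φ → □^3◇^0φ.
Minimal-valuation argument: fix x; take any y with xR^3y and any z with xR^3z. Set V(φ) to the set of worlds R-reachable from y in exactly 0 steps. Then □^0φ holds at y, so the antecedent holds at x; validity forces ◇^0φ at z, giving a w with zR^0w and yR^0w.
First-order correspondent: \forall x \forall y \forall z ((x R^3 y \wedge x R^3 z) \to \exists w (y = w \wedge z = w)).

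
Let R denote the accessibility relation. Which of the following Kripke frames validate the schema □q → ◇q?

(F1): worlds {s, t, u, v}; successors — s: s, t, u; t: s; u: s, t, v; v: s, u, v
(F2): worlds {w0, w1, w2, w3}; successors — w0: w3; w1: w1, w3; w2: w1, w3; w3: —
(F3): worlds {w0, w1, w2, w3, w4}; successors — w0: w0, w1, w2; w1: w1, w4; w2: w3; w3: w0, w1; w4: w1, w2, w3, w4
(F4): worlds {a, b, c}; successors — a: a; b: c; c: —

(F1), (F3)

This is the axiom for seriality; its first-order frame correspondent is ∀x ∃y Rxy.
(F1): condition met.
(F2): fails — world w3 has no successor.
(F3): condition met.
(F4): fails — world c has no successor.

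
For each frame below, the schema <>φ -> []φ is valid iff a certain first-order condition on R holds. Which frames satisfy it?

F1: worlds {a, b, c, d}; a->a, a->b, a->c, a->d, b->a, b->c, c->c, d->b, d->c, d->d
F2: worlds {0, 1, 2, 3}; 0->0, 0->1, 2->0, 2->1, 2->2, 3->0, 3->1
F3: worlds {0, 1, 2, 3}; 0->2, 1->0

This is the axiom for partial functionality; its first-order frame correspondent is forall x forall y forall z (Rxy & Rxz -> y = z).
F1: fails — a sees both a and b.
F2: fails — 0 sees both 0 and 1.
F3: condition met.
Valid on: F3.

F3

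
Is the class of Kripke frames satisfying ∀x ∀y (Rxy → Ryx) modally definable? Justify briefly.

The condition is symmetry. A defining modal formula is p → □◇p.

Yes, by p → □◇p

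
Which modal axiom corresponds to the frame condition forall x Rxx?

□q → q

The condition is reflexivity. The T schema □q → q defines it.
Suppose □q→q is valid. At any x set V(q)={w : Rxw}. Then □q holds at x, so q holds at x, i.e. Rxx.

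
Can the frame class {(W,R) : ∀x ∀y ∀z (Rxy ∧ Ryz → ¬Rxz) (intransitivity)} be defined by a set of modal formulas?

No — not modally definable

If a class were modally definable it would be closed under surjective bounded morphisms (Goldblatt–Thomason).
The 3-cycle (worlds 0,1,2 with 0→1→2→0) is intransitive. Mapping every world to a single reflexive point • is a surjective bounded morphism; the reflexive point is not intransitive (R••∧R•• but R••).
So no modal formula (or set of formulas) defines exactly the intransitive frames.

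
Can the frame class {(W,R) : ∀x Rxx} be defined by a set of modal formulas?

Yes — defined by □r → r

The condition is reflexivity. A defining modal formula is □r → r.
Suppose □r→r is valid. At any x set V(r)={w : Rxw}. Then □r holds at x, so r holds at x, i.e. Rxx.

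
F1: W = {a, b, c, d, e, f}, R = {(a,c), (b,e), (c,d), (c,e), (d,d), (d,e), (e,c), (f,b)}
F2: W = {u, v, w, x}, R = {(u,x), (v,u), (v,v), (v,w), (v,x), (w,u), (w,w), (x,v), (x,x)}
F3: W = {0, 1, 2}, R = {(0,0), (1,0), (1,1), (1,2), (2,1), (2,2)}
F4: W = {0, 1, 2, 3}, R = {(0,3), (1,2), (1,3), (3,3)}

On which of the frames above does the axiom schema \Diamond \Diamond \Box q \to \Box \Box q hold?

Frame correspondent (Sahlqvist): \forall x \forall y \forall z ((x R^2 y \wedge x R^2 z) \to \exists w (yRw \wedge z = w)) — i.e. a generalized confluence (Geach) condition.
F1: fails — aR²e, aR²d but no w with eRw and d=w.
F2: fails — vR²u, vR²u but no t with uRt and u=t.
F3: fails — 1R²0, 1R²1 but no w with 0Rw and 1=w.
F4: holds.

F4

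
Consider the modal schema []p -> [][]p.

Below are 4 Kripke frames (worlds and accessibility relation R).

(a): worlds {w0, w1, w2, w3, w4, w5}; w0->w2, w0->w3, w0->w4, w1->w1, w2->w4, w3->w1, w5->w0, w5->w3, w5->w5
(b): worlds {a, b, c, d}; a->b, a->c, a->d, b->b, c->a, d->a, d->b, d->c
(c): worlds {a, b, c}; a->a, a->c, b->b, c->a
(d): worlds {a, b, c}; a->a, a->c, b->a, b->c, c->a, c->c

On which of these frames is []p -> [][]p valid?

Frame correspondent (Sahlqvist): forall x forall y forall z (Rxy & Ryz -> Rxz) — i.e. transitivity.
(a): fails — Rw5w0 and Rw0w4 but not Rw5w4.
(b): fails — Rac and Rca but not Raa.
(c): fails — Rca and Rac but not Rcc.
(d): satisfies the condition.

(d)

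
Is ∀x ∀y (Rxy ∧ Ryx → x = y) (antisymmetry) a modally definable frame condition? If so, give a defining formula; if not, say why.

Not modally definable

Any modally definable frame class is closed under surjective bounded morphisms.
The 4-cycle (worlds 0,1,2,3 with 0→1→2→3→0) is antisymmetric. Sending even-indexed worlds to a and odd-indexed worlds to b is a surjective bounded morphism onto the two-world frame with a↔b, which is not antisymmetric.
Hence antisymmetry is not modally definable.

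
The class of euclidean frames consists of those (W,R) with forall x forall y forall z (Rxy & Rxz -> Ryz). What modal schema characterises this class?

The condition is the Euclidean property. The 5 schema ◇q → □◇q defines it.

◇q → □◇q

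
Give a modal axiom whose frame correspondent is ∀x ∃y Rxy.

The condition is seriality. The D schema □s → ◇s defines it.
Suppose □s→◇s is valid. At any x set V(s)=W. Then □s at x, so ◇s at x, so x has a successor.

□s → ◇s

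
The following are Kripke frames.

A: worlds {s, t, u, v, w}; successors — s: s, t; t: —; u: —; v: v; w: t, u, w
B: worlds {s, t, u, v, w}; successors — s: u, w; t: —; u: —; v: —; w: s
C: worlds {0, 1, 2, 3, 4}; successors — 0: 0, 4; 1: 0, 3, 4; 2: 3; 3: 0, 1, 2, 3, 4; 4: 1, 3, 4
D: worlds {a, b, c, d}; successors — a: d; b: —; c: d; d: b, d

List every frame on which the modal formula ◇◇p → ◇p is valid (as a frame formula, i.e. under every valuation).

The schema corresponds to transitivity: ∀x ∀y ∀z (Rxy ∧ Ryz → Rxz).
A: condition met.
B: fails — Rsw and Rws but not Rss.
C: fails — R43 and R32 but not R42.
D: fails — Rad and Rdb but not Rab.
Valid on: A.

A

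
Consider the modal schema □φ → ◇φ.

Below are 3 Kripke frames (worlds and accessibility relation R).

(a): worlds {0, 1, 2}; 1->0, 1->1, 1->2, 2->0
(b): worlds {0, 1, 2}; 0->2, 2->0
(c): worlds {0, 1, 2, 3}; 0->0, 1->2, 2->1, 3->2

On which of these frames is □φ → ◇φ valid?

(c)

This is the axiom for seriality; its first-order frame correspondent is ∀x ∃y Rxy.
(a): fails — world 0 has no successor.
(b): fails — world 1 has no successor.
(c): satisfies the condition.
Valid on: (c).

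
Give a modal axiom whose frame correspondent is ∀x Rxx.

□q → q

The condition is reflexivity. The T schema □q → q defines it.
Suppose □q→q is valid. At any x set V(q)={w : Rxw}. Then □q holds at x, so q holds at x, i.e. Rxx.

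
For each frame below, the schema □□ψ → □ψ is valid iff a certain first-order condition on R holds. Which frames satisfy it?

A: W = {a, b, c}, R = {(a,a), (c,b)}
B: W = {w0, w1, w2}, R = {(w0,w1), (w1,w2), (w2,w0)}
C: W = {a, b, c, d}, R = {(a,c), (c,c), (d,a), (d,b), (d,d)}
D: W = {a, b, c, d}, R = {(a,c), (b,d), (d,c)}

C

The schema corresponds to density: ∀x ∀y (Rxy → ∃z (Rxz ∧ Rzy)).
A: fails — Rcb but no z with Rcz and Rzb.
B: fails — Rw1w2 but no z with Rw1z and Rzw2.
C: condition met.
D: fails — Rac but no z with Raz and Rzc.
Valid on: C.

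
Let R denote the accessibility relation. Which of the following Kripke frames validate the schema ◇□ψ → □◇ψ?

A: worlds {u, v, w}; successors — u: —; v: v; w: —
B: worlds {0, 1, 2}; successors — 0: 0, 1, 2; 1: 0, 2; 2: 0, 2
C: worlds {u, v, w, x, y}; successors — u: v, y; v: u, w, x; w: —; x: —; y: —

A, B

The schema corresponds to convergence: ∀x ∀y ∀z (Rxy ∧ Rxz → ∃w (Ryw ∧ Rzw)).
A: holds.
B: holds.
C: fails — Ruv and Ruy but v and y have no common successor.
Valid on: A, B.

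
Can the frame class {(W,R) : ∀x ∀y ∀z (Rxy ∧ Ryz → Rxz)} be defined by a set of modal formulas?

Yes — defined by □q → □□q

This is a Sahlqvist condition; the 4 axiom □q → □□q defines it.
Suppose □q→□□q is valid. Take Rxy, Ryz and set V(q)={w : Rxw}. Then □q at x, so □□q at x, so □q at y, so q at z, i.e. Rxz.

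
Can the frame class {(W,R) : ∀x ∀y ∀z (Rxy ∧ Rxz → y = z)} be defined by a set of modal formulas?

This is a Sahlqvist condition; the CD axiom ◇p → □p defines it.

Definable; ◇p → □p defines it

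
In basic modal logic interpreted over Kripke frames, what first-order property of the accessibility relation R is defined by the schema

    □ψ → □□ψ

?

Suppose □ψ→□□ψ is valid. Take Rxy, Ryz and set V(ψ)={w : Rxw}. Then □ψ at x, so □□ψ at x, so □ψ at y, so ψ at z, i.e. Rxz.

Transitivity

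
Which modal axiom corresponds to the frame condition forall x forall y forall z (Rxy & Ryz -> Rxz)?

The condition is transitivity. The 4 schema □s → □□s defines it.
Suppose □s→□□s is valid. Take Rxy, Ryz and set V(s)={w : Rxw}. Then □s at x, so □□s at x, so □s at y, so s at z, i.e. Rxz.

□s → □□s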